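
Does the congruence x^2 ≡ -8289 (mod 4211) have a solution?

(-8289/4211)
  = -(8289/4211)    [4211 ≡ 3 mod 4 ⇒ (-1/4211) = -1]
  = -(4078/4211)    [8289 ≡ 4078 mod 4211]
  = (2039/4211)    [4211 ≡ 3 mod 8 ⇒ (2/4211) = -1]
  = -(4211/2039)    [QR: both ≡ 3 mod 4, sign flips]
  = -(133/2039)    [4211 ≡ 133 mod 2039]
  = -(2039/133)    [QR: 133 ≡ 1 mod 4, sign kept]
  = -(44/133)    [2039 ≡ 44 mod 133]
  = -(11/133)    [133 ≡ 5 mod 8 ⇒ (2/133)^2 = +1]
  = -(133/11)    [QR: 133 ≡ 1 mod 4, sign kept]
  = -(1/11)    [133 ≡ 1 mod 11]
  = -1    [(1/11) = 1]
(-8289/4211) = -1, and 4211 is prime, so -8289 is not a quadratic residue mod 4211.

no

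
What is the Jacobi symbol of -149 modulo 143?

Reduce the numerator: -149 ≡ 137 (mod 143), so (-149/143) = (137/143).
137 ≡ 1 (mod 4), so quadratic reciprocity gives (137/143) = (143/137). Reduce: 143 ≡ 6 (mod 137). Now have (6/137).
Factor out 2: 6 = 2·3. Since 137 ≡ 1 (mod 8), (2/137) = +1. Now have (3/137).
137 ≡ 1 (mod 4), so quadratic reciprocity gives (3/137) = (137/3). Reduce: 137 ≡ 2 (mod 3). Now have (2/3).
Factor out 2: 2 = 2. Since 3 ≡ 3 (mod 8), (2/3) = -1. Now have -(1/3).
(1/3) = 1. Collecting the sign factors: -1.

-1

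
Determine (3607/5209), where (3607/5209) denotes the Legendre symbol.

1

(3607/5209)
  = (5209/3607)    [QR: 5209 ≡ 1 mod 4, sign kept]
  = (1602/3607)    [5209 ≡ 1602 mod 3607]
  = (801/3607)    [3607 ≡ 7 mod 8 ⇒ (2/3607) = +1]
  = (3607/801)    [QR: 801 ≡ 1 mod 4, sign kept]
  = (403/801)    [3607 ≡ 403 mod 801]
  = (801/403)    [QR: 801 ≡ 1 mod 4, sign kept]
  = (398/403)    [801 ≡ 398 mod 403]
  = -(199/403)    [403 ≡ 3 mod 8 ⇒ (2/403) = -1]
  = (403/199)    [QR: both ≡ 3 mod 4, sign flips]
  = (5/199)    [403 ≡ 5 mod 199]
  = (199/5)    [QR: 5 ≡ 1 mod 4, sign kept]
  = (4/5)    [199 ≡ 4 mod 5]
  = (1/5)    [5 ≡ 5 mod 8 ⇒ (2/5)^2 = +1]
  = 1    [(1/5) = 1]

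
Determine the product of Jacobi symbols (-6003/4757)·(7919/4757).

By multiplicativity, (-6003·7919/4757) = (-6003/4757)·(7919/4757).
First factor (-6003/4757):
(-6003/4757)
  = (6003/4757)    [4757 ≡ 1 mod 4 ⇒ (-1/4757) = +1]
  = (1246/4757)    [6003 ≡ 1246 mod 4757]
  = -(623/4757)    [4757 ≡ 5 mod 8 ⇒ (2/4757) = -1]
  = -(4757/623)    [QR: 4757 ≡ 1 mod 4, sign kept]
  = -(396/623)    [4757 ≡ 396 mod 623]
  = -(99/623)    [623 ≡ 7 mod 8 ⇒ (2/623)^2 = +1]
  = (623/99)    [QR: both ≡ 3 mod 4, sign flips]
  = (29/99)    [623 ≡ 29 mod 99]
  = (99/29)    [QR: 29 ≡ 1 mod 4, sign kept]
  = (12/29)    [99 ≡ 12 mod 29]
  = (3/29)    [29 ≡ 5 mod 8 ⇒ (2/29)^2 = +1]
  = (29/3)    [QR: 29 ≡ 1 mod 4, sign kept]
  = (2/3)    [29 ≡ 2 mod 3]
  = -(1/3)    [3 ≡ 3 mod 8 ⇒ (2/3) = -1]
  = -1    [(1/3) = 1]
Second factor (7919/4757):
(7919/4757)
  = (3162/4757)    [7919 ≡ 3162 mod 4757]
  = -(1581/4757)    [4757 ≡ 5 mod 8 ⇒ (2/4757) = -1]
  = -(4757/1581)    [QR: 1581 ≡ 1 mod 4, sign kept]
  = -(14/1581)    [4757 ≡ 14 mod 1581]
  = (7/1581)    [1581 ≡ 5 mod 8 ⇒ (2/1581) = -1]
  = (1581/7)    [QR: 1581 ≡ 1 mod 4, sign kept]
  = (6/7)    [1581 ≡ 6 mod 7]
  = (3/7)    [7 ≡ 7 mod 8 ⇒ (2/7) = +1]
  = -(7/3)    [QR: both ≡ 3 mod 4, sign flips]
  = -(1/3)    [7 ≡ 1 mod 3]
  = -1    [(1/3) = 1]
Product: (-1)·(-1) = 1.

1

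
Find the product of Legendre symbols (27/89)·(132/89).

1

By multiplicativity, (27·132/89) = (27/89)·(132/89).
First factor (27/89):
(27/89)
  = (89/27)    [QR: 89 ≡ 1 mod 4, sign kept]
  = (8/27)    [89 ≡ 8 mod 27]
  = -(1/27)    [27 ≡ 3 mod 8 ⇒ (2/27)^3 = -1]
  = -1    [(1/27) = 1]
Second factor (132/89):
(132/89)
  = (43/89)    [132 ≡ 43 mod 89]
  = (89/43)    [QR: 89 ≡ 1 mod 4, sign kept]
  = (3/43)    [89 ≡ 3 mod 43]
  = -(43/3)    [QR: both ≡ 3 mod 4, sign flips]
  = -(1/3)    [43 ≡ 1 mod 3]
  = -1    [(1/3) = 1]
Product: (-1)·(-1) = 1.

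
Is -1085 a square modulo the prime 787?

Reduce the numerator: -1085 ≡ 489 (mod 787), so (-1085/787) = (489/787).
489 ≡ 1 (mod 4), so quadratic reciprocity gives (489/787) = (787/489). Reduce: 787 ≡ 298 (mod 489). Now have (298/489).
Factor out 2: 298 = 2·149. Since 489 ≡ 1 (mod 8), (2/489) = +1. Now have (149/489).
149 ≡ 1 (mod 4), so quadratic reciprocity gives (149/489) = (489/149). Reduce: 489 ≡ 42 (mod 149). Now have (42/149).
Factor out 2: 42 = 2·21. Since 149 ≡ 5 (mod 8), (2/149) = -1. Now have -(21/149).
21 ≡ 1 (mod 4), so quadratic reciprocity gives (21/149) = (149/21). Reduce: 149 ≡ 2 (mod 21). Now have -(2/21).
Factor out 2: 2 = 2. Since 21 ≡ 5 (mod 8), (2/21) = -1. Now have (1/21).
(1/21) = 1. Collecting the sign factors: 1.
(-1085/787) = 1, and 787 is prime, so -1085 is a quadratic residue mod 787.

yes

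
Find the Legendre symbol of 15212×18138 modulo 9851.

By multiplicativity, (15212·18138/9851) = (15212/9851)·(18138/9851).
First factor (15212/9851):
(15212/9851)
  = (5361/9851)    [15212 ≡ 5361 mod 9851]
  = (9851/5361)    [QR: 5361 ≡ 1 mod 4, sign kept]
  = (4490/5361)    [9851 ≡ 4490 mod 5361]
  = (2245/5361)    [5361 ≡ 1 mod 8 ⇒ (2/5361) = +1]
  = (5361/2245)    [QR: 2245 ≡ 1 mod 4, sign kept]
  = (871/2245)    [5361 ≡ 871 mod 2245]
  = (2245/871)    [QR: 2245 ≡ 1 mod 4, sign kept]
  = (503/871)    [2245 ≡ 503 mod 871]
  = -(871/503)    [QR: both ≡ 3 mod 4, sign flips]
  = -(368/503)    [871 ≡ 368 mod 503]
  = -(23/503)    [503 ≡ 7 mod 8 ⇒ (2/503)^4 = +1]
  = (503/23)    [QR: both ≡ 3 mod 4, sign flips]
  = (20/23)    [503 ≡ 20 mod 23]
  = (5/23)    [23 ≡ 7 mod 8 ⇒ (2/23)^2 = +1]
  = (23/5)    [QR: 5 ≡ 1 mod 4, sign kept]
  = (3/5)    [23 ≡ 3 mod 5]
  = (5/3)    [QR: 5 ≡ 1 mod 4, sign kept]
  = (2/3)    [5 ≡ 2 mod 3]
  = -(1/3)    [3 ≡ 3 mod 8 ⇒ (2/3) = -1]
  = -1    [(1/3) = 1]
Second factor (18138/9851):
(18138/9851)
  = (8287/9851)    [18138 ≡ 8287 mod 9851]
  = -(9851/8287)    [QR: both ≡ 3 mod 4, sign flips]
  = -(1564/8287)    [9851 ≡ 1564 mod 8287]
  = -(391/8287)    [8287 ≡ 7 mod 8 ⇒ (2/8287)^2 = +1]
  = (8287/391)    [QR: both ≡ 3 mod 4, sign flips]
  = (76/391)    [8287 ≡ 76 mod 391]
  = (19/391)    [391 ≡ 7 mod 8 ⇒ (2/391)^2 = +1]
  = -(391/19)    [QR: both ≡ 3 mod 4, sign flips]
  = -(11/19)    [391 ≡ 11 mod 19]
  = (19/11)    [QR: both ≡ 3 mod 4, sign flips]
  = (8/11)    [19 ≡ 8 mod 11]
  = -(1/11)    [11 ≡ 3 mod 8 ⇒ (2/11)^3 = -1]
  = -1    [(1/11) = 1]
Product: (-1)·(-1) = 1.

1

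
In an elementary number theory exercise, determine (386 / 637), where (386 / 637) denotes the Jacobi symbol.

(386 / 637)
  = -(193 / 637)    [637 ≡ 5 mod 8 ⇒ (2 / 637) = -1]
  = -(637 / 193)    [QR: 193 ≡ 1 mod 4, sign kept]
  = -(58 / 193)    [637 ≡ 58 mod 193]
  = -(29 / 193)    [193 ≡ 1 mod 8 ⇒ (2 / 193) = +1]
  = -(193 / 29)    [QR: 29 ≡ 1 mod 4, sign kept]
  = -(19 / 29)    [193 ≡ 19 mod 29]
  = -(29 / 19)    [QR: 29 ≡ 1 mod 4, sign kept]
  = -(10 / 19)    [29 ≡ 10 mod 19]
  = (5 / 19)    [19 ≡ 3 mod 8 ⇒ (2 / 19) = -1]
  = (19 / 5)    [QR: 5 ≡ 1 mod 4, sign kept]
  = (4 / 5)    [19 ≡ 4 mod 5]
  = (1 / 5)    [5 ≡ 5 mod 8 ⇒ (2 / 5)^2 = +1]
  = 1    [(1 / 5) = 1]

1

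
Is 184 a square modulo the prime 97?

no

Reduce the numerator: 184 ≡ 87 (mod 97), so (184/97) = (87/97).
97 ≡ 1 (mod 4), so quadratic reciprocity gives (87/97) = (97/87). Reduce: 97 ≡ 10 (mod 87). Now have (10/87).
Factor out 2: 10 = 2·5. Since 87 ≡ 7 (mod 8), (2/87) = +1. Now have (5/87).
5 ≡ 1 (mod 4), so quadratic reciprocity gives (5/87) = (87/5). Reduce: 87 ≡ 2 (mod 5). Now have (2/5).
Factor out 2: 2 = 2. Since 5 ≡ 5 (mod 8), (2/5) = -1. Now have -(1/5).
(1/5) = 1. Collecting the sign factors: -1.
(184/97) = -1, and 97 is prime, so 184 is not a quadratic residue mod 97.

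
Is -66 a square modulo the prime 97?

yes

Pull out -1: (-66|97) = (-1|97)·(66|97). Since 97 ≡ 1 (mod 4), (-1|97) = +1. Now have (66|97).
Factor out 2: 66 = 2·33. Since 97 ≡ 1 (mod 8), (2|97) = +1. Now have (33|97).
33 ≡ 1 (mod 4), so quadratic reciprocity gives (33|97) = (97|33). Reduce: 97 ≡ 31 (mod 33). Now have (31|33).
33 ≡ 1 (mod 4), so quadratic reciprocity gives (31|33) = (33|31). Reduce: 33 ≡ 2 (mod 31). Now have (2|31).
Factor out 2: 2 = 2. Since 31 ≡ 7 (mod 8), (2|31) = +1. Now have (1|31).
(1|31) = 1. Collecting the sign factors: 1.
(-66|97) = 1, and 97 is prime, so -66 is a quadratic residue mod 97.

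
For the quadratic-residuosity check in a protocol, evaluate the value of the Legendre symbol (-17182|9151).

Reduce the numerator: -17182 ≡ 1120 (mod 9151), so (-17182|9151) = (1120|9151).
Factor out 2: 1120 = 2^5·35. Since 9151 ≡ 7 (mod 8), (2|9151) = +1, and (2|9151)^5 = +1. Now have (35|9151).
Both 35 ≡ 3 and 9151 ≡ 3 (mod 4), so reciprocity gives (35|9151) = -(9151|35). Reduce: 9151 ≡ 16 (mod 35). Now have -(16|35).
Factor out 2: 16 = 2^4. Since 35 ≡ 3 (mod 8), (2|35) = -1, and (2|35)^4 = +1. Now have -(1|35).
(1|35) = 1. Collecting the sign factors: -1.

-1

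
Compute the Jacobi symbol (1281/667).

Reduce the numerator: 1281 ≡ 614 (mod 667), so (1281/667) = (614/667).
Factor out 2: 614 = 2·307. Since 667 ≡ 3 (mod 8), (2/667) = -1. Now have -(307/667).
Both 307 ≡ 3 and 667 ≡ 3 (mod 4), so reciprocity gives (307/667) = -(667/307). Reduce: 667 ≡ 53 (mod 307). Now have (53/307).
53 ≡ 1 (mod 4), so quadratic reciprocity gives (53/307) = (307/53). Reduce: 307 ≡ 42 (mod 53). Now have (42/53).
Factor out 2: 42 = 2·21. Since 53 ≡ 5 (mod 8), (2/53) = -1. Now have -(21/53).
21 ≡ 1 (mod 4), so quadratic reciprocity gives (21/53) = (53/21). Reduce: 53 ≡ 11 (mod 21). Now have -(11/21).
21 ≡ 1 (mod 4), so quadratic reciprocity gives (11/21) = (21/11). Reduce: 21 ≡ 10 (mod 11). Now have -(10/11).
Factor out 2: 10 = 2·5. Since 11 ≡ 3 (mod 8), (2/11) = -1. Now have (5/11).
5 ≡ 1 (mod 4), so quadratic reciprocity gives (5/11) = (11/5). Reduce: 11 ≡ 1 (mod 5). Now have (1/5).
(1/5) = 1. Collecting the sign factors: 1.

1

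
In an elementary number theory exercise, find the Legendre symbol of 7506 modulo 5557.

Reduce the numerator: 7506 ≡ 1949 (mod 5557), so (7506/5557) = (1949/5557).
1949 ≡ 1 (mod 4), so quadratic reciprocity gives (1949/5557) = (5557/1949). Reduce: 5557 ≡ 1659 (mod 1949). Now have (1659/1949).
1949 ≡ 1 (mod 4), so quadratic reciprocity gives (1659/1949) = (1949/1659). Reduce: 1949 ≡ 290 (mod 1659). Now have (290/1659).
Factor out 2: 290 = 2·145. Since 1659 ≡ 3 (mod 8), (2/1659) = -1. Now have -(145/1659).
145 ≡ 1 (mod 4), so quadratic reciprocity gives (145/1659) = (1659/145). Reduce: 1659 ≡ 64 (mod 145). Now have -(64/145).
Factor out 2: 64 = 2^6. Since 145 ≡ 1 (mod 8), (2/145) = +1, and (2/145)^6 = +1. Now have -(1/145).
(1/145) = 1. Collecting the sign factors: -1.

-1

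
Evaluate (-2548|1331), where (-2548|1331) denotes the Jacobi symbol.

(-2548|1331)
  = -(2548|1331)    [1331 ≡ 3 mod 4 ⇒ (-1|1331) = -1]
  = -(1217|1331)    [2548 ≡ 1217 mod 1331]
  = -(1331|1217)    [QR: 1217 ≡ 1 mod 4, sign kept]
  = -(114|1217)    [1331 ≡ 114 mod 1217]
  = -(57|1217)    [1217 ≡ 1 mod 8 ⇒ (2|1217) = +1]
  = -(1217|57)    [QR: 57 ≡ 1 mod 4, sign kept]
  = -(20|57)    [1217 ≡ 20 mod 57]
  = -(5|57)    [57 ≡ 1 mod 8 ⇒ (2|57)^2 = +1]
  = -(57|5)    [QR: 5 ≡ 1 mod 4, sign kept]
  = -(2|5)    [57 ≡ 2 mod 5]
  = (1|5)    [5 ≡ 5 mod 8 ⇒ (2|5) = -1]
  = 1    [(1|5) = 1]

1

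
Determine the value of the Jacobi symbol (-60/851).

(-60/851)
  = -(60/851)    [851 ≡ 3 mod 4 ⇒ (-1/851) = -1]
  = -(15/851)    [851 ≡ 3 mod 8 ⇒ (2/851)^2 = +1]
  = (851/15)    [QR: both ≡ 3 mod 4, sign flips]
  = (11/15)    [851 ≡ 11 mod 15]
  = -(15/11)    [QR: both ≡ 3 mod 4, sign flips]
  = -(4/11)    [15 ≡ 4 mod 11]
  = -(1/11)    [11 ≡ 3 mod 8 ⇒ (2/11)^2 = +1]
  = -1    [(1/11) = 1]

-1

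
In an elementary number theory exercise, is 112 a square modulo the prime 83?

yes

Reduce the numerator: 112 ≡ 29 (mod 83), so (112/83) = (29/83).
29 ≡ 1 (mod 4), so quadratic reciprocity gives (29/83) = (83/29). Reduce: 83 ≡ 25 (mod 29). Now have (25/29).
25 ≡ 1 (mod 4), so quadratic reciprocity gives (25/29) = (29/25). Reduce: 29 ≡ 4 (mod 25). Now have (4/25).
Factor out 2: 4 = 2^2. Since 25 ≡ 1 (mod 8), (2/25) = +1, and (2/25)^2 = +1. Now have (1/25).
(1/25) = 1. Collecting the sign factors: 1.
(112/83) = 1, and 83 is prime, so 112 is a quadratic residue mod 83.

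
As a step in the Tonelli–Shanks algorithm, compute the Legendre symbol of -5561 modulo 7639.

-1

Reduce the numerator: -5561 ≡ 2078 (mod 7639), so (-5561|7639) = (2078|7639).
Factor out 2: 2078 = 2·1039. Since 7639 ≡ 7 (mod 8), (2|7639) = +1. Now have (1039|7639).
Both 1039 ≡ 3 and 7639 ≡ 3 (mod 4), so reciprocity gives (1039|7639) = -(7639|1039). Reduce: 7639 ≡ 366 (mod 1039). Now have -(366|1039).
Factor out 2: 366 = 2·183. Since 1039 ≡ 7 (mod 8), (2|1039) = +1. Now have -(183|1039).
Both 183 ≡ 3 and 1039 ≡ 3 (mod 4), so reciprocity gives (183|1039) = -(1039|183). Reduce: 1039 ≡ 124 (mod 183). Now have (124|183).
Factor out 2: 124 = 2^2·31. Since 183 ≡ 7 (mod 8), (2|183) = +1, and (2|183)^2 = +1. Now have (31|183).
Both 31 ≡ 3 and 183 ≡ 3 (mod 4), so reciprocity gives (31|183) = -(183|31). Reduce: 183 ≡ 28 (mod 31). Now have -(28|31).
Factor out 2: 28 = 2^2·7. Since 31 ≡ 7 (mod 8), (2|31) = +1, and (2|31)^2 = +1. Now have -(7|31).
Both 7 ≡ 3 and 31 ≡ 3 (mod 4), so reciprocity gives (7|31) = -(31|7). Reduce: 31 ≡ 3 (mod 7). Now have (3|7).
Both 3 ≡ 3 and 7 ≡ 3 (mod 4), so reciprocity gives (3|7) = -(7|3). Reduce: 7 ≡ 1 (mod 3). Now have -(1|3).
(1|3) = 1. Collecting the sign factors: -1.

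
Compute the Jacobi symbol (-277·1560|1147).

1

By multiplicativity, (-277·1560|1147) = (-277|1147)·(1560|1147).
First factor (-277|1147):
(-277|1147)
  = -(277|1147)    [1147 ≡ 3 mod 4 ⇒ (-1|1147) = -1]
  = -(1147|277)    [QR: 277 ≡ 1 mod 4, sign kept]
  = -(39|277)    [1147 ≡ 39 mod 277]
  = -(277|39)    [QR: 277 ≡ 1 mod 4, sign kept]
  = -(4|39)    [277 ≡ 4 mod 39]
  = -(1|39)    [39 ≡ 7 mod 8 ⇒ (2|39)^2 = +1]
  = -1    [(1|39) = 1]
Second factor (1560|1147):
(1560|1147)
  = (413|1147)    [1560 ≡ 413 mod 1147]
  = (1147|413)    [QR: 413 ≡ 1 mod 4, sign kept]
  = (321|413)    [1147 ≡ 321 mod 413]
  = (413|321)    [QR: 321 ≡ 1 mod 4, sign kept]
  = (92|321)    [413 ≡ 92 mod 321]
  = (23|321)    [321 ≡ 1 mod 8 ⇒ (2|321)^2 = +1]
  = (321|23)    [QR: 321 ≡ 1 mod 4, sign kept]
  = (22|23)    [321 ≡ 22 mod 23]
  = (11|23)    [23 ≡ 7 mod 8 ⇒ (2|23) = +1]
  = -(23|11)    [QR: both ≡ 3 mod 4, sign flips]
  = -(1|11)    [23 ≡ 1 mod 11]
  = -1    [(1|11) = 1]
Product: (-1)·(-1) = 1.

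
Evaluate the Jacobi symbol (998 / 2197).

1

Factor out 2: 998 = 2·499. Since 2197 ≡ 5 (mod 8), (2 / 2197) = -1. Now have -(499 / 2197).
2197 ≡ 1 (mod 4), so quadratic reciprocity gives (499 / 2197) = (2197 / 499). Reduce: 2197 ≡ 201 (mod 499). Now have -(201 / 499).
201 ≡ 1 (mod 4), so quadratic reciprocity gives (201 / 499) = (499 / 201). Reduce: 499 ≡ 97 (mod 201). Now have -(97 / 201).
97 ≡ 1 (mod 4), so quadratic reciprocity gives (97 / 201) = (201 / 97). Reduce: 201 ≡ 7 (mod 97). Now have -(7 / 97).
97 ≡ 1 (mod 4), so quadratic reciprocity gives (7 / 97) = (97 / 7). Reduce: 97 ≡ 6 (mod 7). Now have -(6 / 7).
Factor out 2: 6 = 2·3. Since 7 ≡ 7 (mod 8), (2 / 7) = +1. Now have -(3 / 7).
Both 3 ≡ 3 and 7 ≡ 3 (mod 4), so reciprocity gives (3 / 7) = -(7 / 3). Reduce: 7 ≡ 1 (mod 3). Now have (1 / 3).
(1 / 3) = 1. Collecting the sign factors: 1.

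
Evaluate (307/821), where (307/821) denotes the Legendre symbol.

-1

821 ≡ 1 (mod 4), so quadratic reciprocity gives (307/821) = (821/307). Reduce: 821 ≡ 207 (mod 307). Now have (207/307).
Both 207 ≡ 3 and 307 ≡ 3 (mod 4), so reciprocity gives (207/307) = -(307/207). Reduce: 307 ≡ 100 (mod 207). Now have -(100/207).
Factor out 2: 100 = 2^2·25. Since 207 ≡ 7 (mod 8), (2/207) = +1, and (2/207)^2 = +1. Now have -(25/207).
25 ≡ 1 (mod 4), so quadratic reciprocity gives (25/207) = (207/25). Reduce: 207 ≡ 7 (mod 25). Now have -(7/25).
25 ≡ 1 (mod 4), so quadratic reciprocity gives (7/25) = (25/7). Reduce: 25 ≡ 4 (mod 7). Now have -(4/7).
Factor out 2: 4 = 2^2. Since 7 ≡ 7 (mod 8), (2/7) = +1, and (2/7)^2 = +1. Now have -(1/7).
(1/7) = 1. Collecting the sign factors: -1.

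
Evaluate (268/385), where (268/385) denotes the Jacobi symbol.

-1

(268/385)
  = (67/385)    [385 ≡ 1 mod 8 ⇒ (2/385)^2 = +1]
  = (385/67)    [QR: 385 ≡ 1 mod 4, sign kept]
  = (50/67)    [385 ≡ 50 mod 67]
  = -(25/67)    [67 ≡ 3 mod 8 ⇒ (2/67) = -1]
  = -(67/25)    [QR: 25 ≡ 1 mod 4, sign kept]
  = -(17/25)    [67 ≡ 17 mod 25]
  = -(25/17)    [QR: 17 ≡ 1 mod 4, sign kept]
  = -(8/17)    [25 ≡ 8 mod 17]
  = -(1/17)    [17 ≡ 1 mod 8 ⇒ (2/17)^3 = +1]
  = -1    [(1/17) = 1]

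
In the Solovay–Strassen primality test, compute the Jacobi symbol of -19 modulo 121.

(-19/121)
  = (102/121)    [-19 ≡ 102 mod 121]
  = (51/121)    [121 ≡ 1 mod 8 ⇒ (2/121) = +1]
  = (121/51)    [QR: 121 ≡ 1 mod 4, sign kept]
  = (19/51)    [121 ≡ 19 mod 51]
  = -(51/19)    [QR: both ≡ 3 mod 4, sign flips]
  = -(13/19)    [51 ≡ 13 mod 19]
  = -(19/13)    [QR: 13 ≡ 1 mod 4, sign kept]
  = -(6/13)    [19 ≡ 6 mod 13]
  = (3/13)    [13 ≡ 5 mod 8 ⇒ (2/13) = -1]
  = (13/3)    [QR: 13 ≡ 1 mod 4, sign kept]
  = (1/3)    [13 ≡ 1 mod 3]
  = 1    [(1/3) = 1]

1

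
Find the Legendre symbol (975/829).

1

(975/829)
  = (146/829)    [975 ≡ 146 mod 829]
  = -(73/829)    [829 ≡ 5 mod 8 ⇒ (2/829) = -1]
  = -(829/73)    [QR: 73 ≡ 1 mod 4, sign kept]
  = -(26/73)    [829 ≡ 26 mod 73]
  = -(13/73)    [73 ≡ 1 mod 8 ⇒ (2/73) = +1]
  = -(73/13)    [QR: 13 ≡ 1 mod 4, sign kept]
  = -(8/13)    [73 ≡ 8 mod 13]
  = (1/13)    [13 ≡ 5 mod 8 ⇒ (2/13)^3 = -1]
  = 1    [(1/13) = 1]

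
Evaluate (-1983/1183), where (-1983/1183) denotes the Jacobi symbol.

-1

(-1983/1183)
  = (383/1183)    [-1983 ≡ 383 mod 1183]
  = -(1183/383)    [QR: both ≡ 3 mod 4, sign flips]
  = -(34/383)    [1183 ≡ 34 mod 383]
  = -(17/383)    [383 ≡ 7 mod 8 ⇒ (2/383) = +1]
  = -(383/17)    [QR: 17 ≡ 1 mod 4, sign kept]
  = -(9/17)    [383 ≡ 9 mod 17]
  = -(17/9)    [QR: 9 ≡ 1 mod 4, sign kept]
  = -(8/9)    [17 ≡ 8 mod 9]
  = -(1/9)    [9 ≡ 1 mod 8 ⇒ (2/9)^3 = +1]
  = -1    [(1/9) = 1]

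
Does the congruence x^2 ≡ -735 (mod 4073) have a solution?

yes

Pull out -1: (-735/4073) = (-1/4073)·(735/4073). Since 4073 ≡ 1 (mod 4), (-1/4073) = +1. Now have (735/4073).
4073 ≡ 1 (mod 4), so quadratic reciprocity gives (735/4073) = (4073/735). Reduce: 4073 ≡ 398 (mod 735). Now have (398/735).
Factor out 2: 398 = 2·199. Since 735 ≡ 7 (mod 8), (2/735) = +1. Now have (199/735).
Both 199 ≡ 3 and 735 ≡ 3 (mod 4), so reciprocity gives (199/735) = -(735/199). Reduce: 735 ≡ 138 (mod 199). Now have -(138/199).
Factor out 2: 138 = 2·69. Since 199 ≡ 7 (mod 8), (2/199) = +1. Now have -(69/199).
69 ≡ 1 (mod 4), so quadratic reciprocity gives (69/199) = (199/69). Reduce: 199 ≡ 61 (mod 69). Now have -(61/69).
61 ≡ 1 (mod 4), so quadratic reciprocity gives (61/69) = (69/61). Reduce: 69 ≡ 8 (mod 61). Now have -(8/61).
Factor out 2: 8 = 2^3. Since 61 ≡ 5 (mod 8), (2/61) = -1, and (2/61)^3 = -1. Now have (1/61).
(1/61) = 1. Collecting the sign factors: 1.
The Legendre symbol is 1, so x^2 ≡ -735 (mod 4073) has solution.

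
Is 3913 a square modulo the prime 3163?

Reduce the numerator: 3913 ≡ 750 (mod 3163), so (3913/3163) = (750/3163).
Factor out 2: 750 = 2·375. Since 3163 ≡ 3 (mod 8), (2/3163) = -1. Now have -(375/3163).
Both 375 ≡ 3 and 3163 ≡ 3 (mod 4), so reciprocity gives (375/3163) = -(3163/375). Reduce: 3163 ≡ 163 (mod 375). Now have (163/375).
Both 163 ≡ 3 and 375 ≡ 3 (mod 4), so reciprocity gives (163/375) = -(375/163). Reduce: 375 ≡ 49 (mod 163). Now have -(49/163).
49 ≡ 1 (mod 4), so quadratic reciprocity gives (49/163) = (163/49). Reduce: 163 ≡ 16 (mod 49). Now have -(16/49).
Factor out 2: 16 = 2^4. Since 49 ≡ 1 (mod 8), (2/49) = +1, and (2/49)^4 = +1. Now have -(1/49).
(1/49) = 1. Collecting the sign factors: -1.
(3913/3163) = -1, and 3163 is prime, so 3913 is not a quadratic residue mod 3163.

no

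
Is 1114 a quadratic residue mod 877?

(1114/877)
  = (237/877)    [1114 ≡ 237 mod 877]
  = (877/237)    [QR: 237 ≡ 1 mod 4, sign kept]
  = (166/237)    [877 ≡ 166 mod 237]
  = -(83/237)    [237 ≡ 5 mod 8 ⇒ (2/237) = -1]
  = -(237/83)    [QR: 237 ≡ 1 mod 4, sign kept]
  = -(71/83)    [237 ≡ 71 mod 83]
  = (83/71)    [QR: both ≡ 3 mod 4, sign flips]
  = (12/71)    [83 ≡ 12 mod 71]
  = (3/71)    [71 ≡ 7 mod 8 ⇒ (2/71)^2 = +1]
  = -(71/3)    [QR: both ≡ 3 mod 4, sign flips]
  = -(2/3)    [71 ≡ 2 mod 3]
  = (1/3)    [3 ≡ 3 mod 8 ⇒ (2/3) = -1]
  = 1    [(1/3) = 1]
The Legendre symbol is 1, so x^2 ≡ 1114 (mod 877) has solution.

yes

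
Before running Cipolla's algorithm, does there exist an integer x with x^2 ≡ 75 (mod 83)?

yes

(75/83)
  = -(83/75)    [QR: both ≡ 3 mod 4, sign flips]
  = -(8/75)    [83 ≡ 8 mod 75]
  = (1/75)    [75 ≡ 3 mod 8 ⇒ (2/75)^3 = -1]
  = 1    [(1/75) = 1]
(75/83) = 1, and 83 is prime, so 75 is a quadratic residue mod 83.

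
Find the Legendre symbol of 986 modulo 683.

Reduce the numerator: 986 ≡ 303 (mod 683), so (986/683) = (303/683).
Both 303 ≡ 3 and 683 ≡ 3 (mod 4), so reciprocity gives (303/683) = -(683/303). Reduce: 683 ≡ 77 (mod 303). Now have -(77/303).
77 ≡ 1 (mod 4), so quadratic reciprocity gives (77/303) = (303/77). Reduce: 303 ≡ 72 (mod 77). Now have -(72/77).
Factor out 2: 72 = 2^3·9. Since 77 ≡ 5 (mod 8), (2/77) = -1, and (2/77)^3 = -1. Now have (9/77).
9 ≡ 1 (mod 4), so quadratic reciprocity gives (9/77) = (77/9). Reduce: 77 ≡ 5 (mod 9). Now have (5/9).
5 ≡ 1 (mod 4), so quadratic reciprocity gives (5/9) = (9/5). Reduce: 9 ≡ 4 (mod 5). Now have (4/5).
Factor out 2: 4 = 2^2. Since 5 ≡ 5 (mod 8), (2/5) = -1, and (2/5)^2 = +1. Now have (1/5).
(1/5) = 1. Collecting the sign factors: 1.

1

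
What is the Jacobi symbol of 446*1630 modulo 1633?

By multiplicativity, (446·1630/1633) = (446/1633)·(1630/1633).
First factor (446/1633):
(446/1633)
  = (223/1633)    [1633 ≡ 1 mod 8 ⇒ (2/1633) = +1]
  = (1633/223)    [QR: 1633 ≡ 1 mod 4, sign kept]
  = (72/223)    [1633 ≡ 72 mod 223]
  = (9/223)    [223 ≡ 7 mod 8 ⇒ (2/223)^3 = +1]
  = (223/9)    [QR: 9 ≡ 1 mod 4, sign kept]
  = (7/9)    [223 ≡ 7 mod 9]
  = (9/7)    [QR: 9 ≡ 1 mod 4, sign kept]
  = (2/7)    [9 ≡ 2 mod 7]
  = (1/7)    [7 ≡ 7 mod 8 ⇒ (2/7) = +1]
  = 1    [(1/7) = 1]
Second factor (1630/1633):
(1630/1633)
  = (815/1633)    [1633 ≡ 1 mod 8 ⇒ (2/1633) = +1]
  = (1633/815)    [QR: 1633 ≡ 1 mod 4, sign kept]
  = (3/815)    [1633 ≡ 3 mod 815]
  = -(815/3)    [QR: both ≡ 3 mod 4, sign flips]
  = -(2/3)    [815 ≡ 2 mod 3]
  = (1/3)    [3 ≡ 3 mod 8 ⇒ (2/3) = -1]
  = 1    [(1/3) = 1]
Product: (1)·(1) = 1.

1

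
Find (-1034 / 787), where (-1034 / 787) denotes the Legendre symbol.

(-1034 / 787)
  = -(1034 / 787)    [787 ≡ 3 mod 4 ⇒ (-1 / 787) = -1]
  = -(247 / 787)    [1034 ≡ 247 mod 787]
  = (787 / 247)    [QR: both ≡ 3 mod 4, sign flips]
  = (46 / 247)    [787 ≡ 46 mod 247]
  = (23 / 247)    [247 ≡ 7 mod 8 ⇒ (2 / 247) = +1]
  = -(247 / 23)    [QR: both ≡ 3 mod 4, sign flips]
  = -(17 / 23)    [247 ≡ 17 mod 23]
  = -(23 / 17)    [QR: 17 ≡ 1 mod 4, sign kept]
  = -(6 / 17)    [23 ≡ 6 mod 17]
  = -(3 / 17)    [17 ≡ 1 mod 8 ⇒ (2 / 17) = +1]
  = -(17 / 3)    [QR: 17 ≡ 1 mod 4, sign kept]
  = -(2 / 3)    [17 ≡ 2 mod 3]
  = (1 / 3)    [3 ≡ 3 mod 8 ⇒ (2 / 3) = -1]
  = 1    [(1 / 3) = 1]

1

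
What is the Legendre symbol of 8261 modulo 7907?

1

(8261/7907)
  = (354/7907)    [8261 ≡ 354 mod 7907]
  = -(177/7907)    [7907 ≡ 3 mod 8 ⇒ (2/7907) = -1]
  = -(7907/177)    [QR: 177 ≡ 1 mod 4, sign kept]
  = -(119/177)    [7907 ≡ 119 mod 177]
  = -(177/119)    [QR: 177 ≡ 1 mod 4, sign kept]
  = -(58/119)    [177 ≡ 58 mod 119]
  = -(29/119)    [119 ≡ 7 mod 8 ⇒ (2/119) = +1]
  = -(119/29)    [QR: 29 ≡ 1 mod 4, sign kept]
  = -(3/29)    [119 ≡ 3 mod 29]
  = -(29/3)    [QR: 29 ≡ 1 mod 4, sign kept]
  = -(2/3)    [29 ≡ 2 mod 3]
  = (1/3)    [3 ≡ 3 mod 8 ⇒ (2/3) = -1]
  = 1    [(1/3) = 1]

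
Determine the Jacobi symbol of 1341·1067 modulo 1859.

By multiplicativity, (1341·1067 / 1859) = (1341 / 1859)·(1067 / 1859).
First factor (1341 / 1859):
1341 ≡ 1 (mod 4), so quadratic reciprocity gives (1341 / 1859) = (1859 / 1341). Reduce: 1859 ≡ 518 (mod 1341). Now have (518 / 1341).
Factor out 2: 518 = 2·259. Since 1341 ≡ 5 (mod 8), (2 / 1341) = -1. Now have -(259 / 1341).
1341 ≡ 1 (mod 4), so quadratic reciprocity gives (259 / 1341) = (1341 / 259). Reduce: 1341 ≡ 46 (mod 259). Now have -(46 / 259).
Factor out 2: 46 = 2·23. Since 259 ≡ 3 (mod 8), (2 / 259) = -1. Now have (23 / 259).
Both 23 ≡ 3 and 259 ≡ 3 (mod 4), so reciprocity gives (23 / 259) = -(259 / 23). Reduce: 259 ≡ 6 (mod 23). Now have -(6 / 23).
Factor out 2: 6 = 2·3. Since 23 ≡ 7 (mod 8), (2 / 23) = +1. Now have -(3 / 23).
Both 3 ≡ 3 and 23 ≡ 3 (mod 4), so reciprocity gives (3 / 23) = -(23 / 3). Reduce: 23 ≡ 2 (mod 3). Now have (2 / 3).
Factor out 2: 2 = 2. Since 3 ≡ 3 (mod 8), (2 / 3) = -1. Now have -(1 / 3).
(1 / 3) = 1. Collecting the sign factors: -1.
Second factor (1067 / 1859):
Both 1067 ≡ 3 and 1859 ≡ 3 (mod 4), so reciprocity gives (1067 / 1859) = -(1859 / 1067). Reduce: 1859 ≡ 792 (mod 1067). Now have -(792 / 1067).
Factor out 2: 792 = 2^3·99. Since 1067 ≡ 3 (mod 8), (2 / 1067) = -1, and (2 / 1067)^3 = -1. Now have (99 / 1067).
Both 99 ≡ 3 and 1067 ≡ 3 (mod 4), so reciprocity gives (99 / 1067) = -(1067 / 99). Reduce: 1067 ≡ 77 (mod 99). Now have -(77 / 99).
77 ≡ 1 (mod 4), so quadratic reciprocity gives (77 / 99) = (99 / 77). Reduce: 99 ≡ 22 (mod 77). Now have -(22 / 77).
Factor out 2: 22 = 2·11. Since 77 ≡ 5 (mod 8), (2 / 77) = -1. Now have (11 / 77).
77 ≡ 1 (mod 4), so quadratic reciprocity gives (11 / 77) = (77 / 11). Reduce: 77 ≡ 0 (mod 11). Now have (0 / 11).
The numerator is now 0 with denominator 11 > 1: the symbol is 0.
Product: (-1)·(0) = 0.

0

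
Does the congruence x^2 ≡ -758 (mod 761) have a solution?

(-758/761)
  = (3/761)    [-758 ≡ 3 mod 761]
  = (761/3)    [QR: 761 ≡ 1 mod 4, sign kept]
  = (2/3)    [761 ≡ 2 mod 3]
  = -(1/3)    [3 ≡ 3 mod 8 ⇒ (2/3) = -1]
  = -1    [(1/3) = 1]
(-758/761) = -1, and 761 is prime, so -758 is not a quadratic residue mod 761.

no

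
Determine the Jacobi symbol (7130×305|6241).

1

By multiplicativity, (7130·305|6241) = (7130|6241)·(305|6241).
First factor (7130|6241):
(7130|6241)
  = (889|6241)    [7130 ≡ 889 mod 6241]
  = (6241|889)    [QR: 889 ≡ 1 mod 4, sign kept]
  = (18|889)    [6241 ≡ 18 mod 889]
  = (9|889)    [889 ≡ 1 mod 8 ⇒ (2|889) = +1]
  = (889|9)    [QR: 9 ≡ 1 mod 4, sign kept]
  = (7|9)    [889 ≡ 7 mod 9]
  = (9|7)    [QR: 9 ≡ 1 mod 4, sign kept]
  = (2|7)    [9 ≡ 2 mod 7]
  = (1|7)    [7 ≡ 7 mod 8 ⇒ (2|7) = +1]
  = 1    [(1|7) = 1]
Second factor (305|6241):
(305|6241)
  = (6241|305)    [QR: 305 ≡ 1 mod 4, sign kept]
  = (141|305)    [6241 ≡ 141 mod 305]
  = (305|141)    [QR: 141 ≡ 1 mod 4, sign kept]
  = (23|141)    [305 ≡ 23 mod 141]
  = (141|23)    [QR: 141 ≡ 1 mod 4, sign kept]
  = (3|23)    [141 ≡ 3 mod 23]
  = -(23|3)    [QR: both ≡ 3 mod 4, sign flips]
  = -(2|3)    [23 ≡ 2 mod 3]
  = (1|3)    [3 ≡ 3 mod 8 ⇒ (2|3) = -1]
  = 1    [(1|3) = 1]
Product: (1)·(1) = 1.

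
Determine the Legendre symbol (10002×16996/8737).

1

By multiplicativity, (10002·16996/8737) = (10002/8737)·(16996/8737).
First factor (10002/8737):
(10002/8737)
  = (1265/8737)    [10002 ≡ 1265 mod 8737]
  = (8737/1265)    [QR: 1265 ≡ 1 mod 4, sign kept]
  = (1147/1265)    [8737 ≡ 1147 mod 1265]
  = (1265/1147)    [QR: 1265 ≡ 1 mod 4, sign kept]
  = (118/1147)    [1265 ≡ 118 mod 1147]
  = -(59/1147)    [1147 ≡ 3 mod 8 ⇒ (2/1147) = -1]
  = (1147/59)    [QR: both ≡ 3 mod 4, sign flips]
  = (26/59)    [1147 ≡ 26 mod 59]
  = -(13/59)    [59 ≡ 3 mod 8 ⇒ (2/59) = -1]
  = -(59/13)    [QR: 13 ≡ 1 mod 4, sign kept]
  = -(7/13)    [59 ≡ 7 mod 13]
  = -(13/7)    [QR: 13 ≡ 1 mod 4, sign kept]
  = -(6/7)    [13 ≡ 6 mod 7]
  = -(3/7)    [7 ≡ 7 mod 8 ⇒ (2/7) = +1]
  = (7/3)    [QR: both ≡ 3 mod 4, sign flips]
  = (1/3)    [7 ≡ 1 mod 3]
  = 1    [(1/3) = 1]
Second factor (16996/8737):
(16996/8737)
  = (8259/8737)    [16996 ≡ 8259 mod 8737]
  = (8737/8259)    [QR: 8737 ≡ 1 mod 4, sign kept]
  = (478/8259)    [8737 ≡ 478 mod 8259]
  = -(239/8259)    [8259 ≡ 3 mod 8 ⇒ (2/8259) = -1]
  = (8259/239)    [QR: both ≡ 3 mod 4, sign flips]
  = (133/239)    [8259 ≡ 133 mod 239]
  = (239/133)    [QR: 133 ≡ 1 mod 4, sign kept]
  = (106/133)    [239 ≡ 106 mod 133]
  = -(53/133)    [133 ≡ 5 mod 8 ⇒ (2/133) = -1]
  = -(133/53)    [QR: 53 ≡ 1 mod 4, sign kept]
  = -(27/53)    [133 ≡ 27 mod 53]
  = -(53/27)    [QR: 53 ≡ 1 mod 4, sign kept]
  = -(26/27)    [53 ≡ 26 mod 27]
  = (13/27)    [27 ≡ 3 mod 8 ⇒ (2/27) = -1]
  = (27/13)    [QR: 13 ≡ 1 mod 4, sign kept]
  = (1/13)    [27 ≡ 1 mod 13]
  = 1    [(1/13) = 1]
Product: (1)·(1) = 1.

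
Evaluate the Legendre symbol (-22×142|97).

By multiplicativity, (-22·142|97) = (-22|97)·(142|97).
First factor (-22|97):
Pull out -1: (-22|97) = (-1|97)·(22|97). Since 97 ≡ 1 (mod 4), (-1|97) = +1. Now have (22|97).
Factor out 2: 22 = 2·11. Since 97 ≡ 1 (mod 8), (2|97) = +1. Now have (11|97).
97 ≡ 1 (mod 4), so quadratic reciprocity gives (11|97) = (97|11). Reduce: 97 ≡ 9 (mod 11). Now have (9|11).
9 ≡ 1 (mod 4), so quadratic reciprocity gives (9|11) = (11|9). Reduce: 11 ≡ 2 (mod 9). Now have (2|9).
Factor out 2: 2 = 2. Since 9 ≡ 1 (mod 8), (2|9) = +1. Now have (1|9).
(1|9) = 1. Collecting the sign factors: 1.
Second factor (142|97):
Reduce the numerator: 142 ≡ 45 (mod 97), so (142|97) = (45|97).
45 ≡ 1 (mod 4), so quadratic reciprocity gives (45|97) = (97|45). Reduce: 97 ≡ 7 (mod 45). Now have (7|45).
45 ≡ 1 (mod 4), so quadratic reciprocity gives (7|45) = (45|7). Reduce: 45 ≡ 3 (mod 7). Now have (3|7).
Both 3 ≡ 3 and 7 ≡ 3 (mod 4), so reciprocity gives (3|7) = -(7|3). Reduce: 7 ≡ 1 (mod 3). Now have -(1|3).
(1|3) = 1. Collecting the sign factors: -1.
Product: (1)·(-1) = -1.

-1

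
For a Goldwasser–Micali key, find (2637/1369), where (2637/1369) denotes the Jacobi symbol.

1

Reduce the numerator: 2637 ≡ 1268 (mod 1369), so (2637/1369) = (1268/1369).
Factor out 2: 1268 = 2^2·317. Since 1369 ≡ 1 (mod 8), (2/1369) = +1, and (2/1369)^2 = +1. Now have (317/1369).
317 ≡ 1 (mod 4), so quadratic reciprocity gives (317/1369) = (1369/317). Reduce: 1369 ≡ 101 (mod 317). Now have (101/317).
101 ≡ 1 (mod 4), so quadratic reciprocity gives (101/317) = (317/101). Reduce: 317 ≡ 14 (mod 101). Now have (14/101).
Factor out 2: 14 = 2·7. Since 101 ≡ 5 (mod 8), (2/101) = -1. Now have -(7/101).
101 ≡ 1 (mod 4), so quadratic reciprocity gives (7/101) = (101/7). Reduce: 101 ≡ 3 (mod 7). Now have -(3/7).
Both 3 ≡ 3 and 7 ≡ 3 (mod 4), so reciprocity gives (3/7) = -(7/3). Reduce: 7 ≡ 1 (mod 3). Now have (1/3).
(1/3) = 1. Collecting the sign factors: 1.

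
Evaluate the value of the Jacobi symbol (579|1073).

-1

(579|1073)
  = (1073|579)    [QR: 1073 ≡ 1 mod 4, sign kept]
  = (494|579)    [1073 ≡ 494 mod 579]
  = -(247|579)    [579 ≡ 3 mod 8 ⇒ (2|579) = -1]
  = (579|247)    [QR: both ≡ 3 mod 4, sign flips]
  = (85|247)    [579 ≡ 85 mod 247]
  = (247|85)    [QR: 85 ≡ 1 mod 4, sign kept]
  = (77|85)    [247 ≡ 77 mod 85]
  = (85|77)    [QR: 77 ≡ 1 mod 4, sign kept]
  = (8|77)    [85 ≡ 8 mod 77]
  = -(1|77)    [77 ≡ 5 mod 8 ⇒ (2|77)^3 = -1]
  = -1    [(1|77) = 1]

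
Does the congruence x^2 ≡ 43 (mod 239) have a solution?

no

Both 43 ≡ 3 and 239 ≡ 3 (mod 4), so reciprocity gives (43/239) = -(239/43). Reduce: 239 ≡ 24 (mod 43). Now have -(24/43).
Factor out 2: 24 = 2^3·3. Since 43 ≡ 3 (mod 8), (2/43) = -1, and (2/43)^3 = -1. Now have (3/43).
Both 3 ≡ 3 and 43 ≡ 3 (mod 4), so reciprocity gives (3/43) = -(43/3). Reduce: 43 ≡ 1 (mod 3). Now have -(1/3).
(1/3) = 1. Collecting the sign factors: -1.
(43/239) = -1, and 239 is prime, so 43 is not a quadratic residue mod 239.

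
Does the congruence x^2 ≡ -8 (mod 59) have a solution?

(-8/59)
  = (51/59)    [-8 ≡ 51 mod 59]
  = -(59/51)    [QR: both ≡ 3 mod 4, sign flips]
  = -(8/51)    [59 ≡ 8 mod 51]
  = (1/51)    [51 ≡ 3 mod 8 ⇒ (2/51)^3 = -1]
  = 1    [(1/51) = 1]
The Legendre symbol is 1, so x^2 ≡ -8 (mod 59) has solution.

yes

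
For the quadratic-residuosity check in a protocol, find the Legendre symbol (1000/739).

(1000/739)
  = (261/739)    [1000 ≡ 261 mod 739]
  = (739/261)    [QR: 261 ≡ 1 mod 4, sign kept]
  = (217/261)    [739 ≡ 217 mod 261]
  = (261/217)    [QR: 217 ≡ 1 mod 4, sign kept]
  = (44/217)    [261 ≡ 44 mod 217]
  = (11/217)    [217 ≡ 1 mod 8 ⇒ (2/217)^2 = +1]
  = (217/11)    [QR: 217 ≡ 1 mod 4, sign kept]
  = (8/11)    [217 ≡ 8 mod 11]
  = -(1/11)    [11 ≡ 3 mod 8 ⇒ (2/11)^3 = -1]
  = -1    [(1/11) = 1]

-1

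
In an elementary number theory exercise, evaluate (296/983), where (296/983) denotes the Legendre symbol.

(296/983)
  = (37/983)    [983 ≡ 7 mod 8 ⇒ (2/983)^3 = +1]
  = (983/37)    [QR: 37 ≡ 1 mod 4, sign kept]
  = (21/37)    [983 ≡ 21 mod 37]
  = (37/21)    [QR: 21 ≡ 1 mod 4, sign kept]
  = (16/21)    [37 ≡ 16 mod 21]
  = (1/21)    [21 ≡ 5 mod 8 ⇒ (2/21)^4 = +1]
  = 1    [(1/21) = 1]

1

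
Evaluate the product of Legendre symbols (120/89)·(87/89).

By multiplicativity, (120·87/89) = (120/89)·(87/89).
First factor (120/89):
Reduce the numerator: 120 ≡ 31 (mod 89), so (120/89) = (31/89).
89 ≡ 1 (mod 4), so quadratic reciprocity gives (31/89) = (89/31). Reduce: 89 ≡ 27 (mod 31). Now have (27/31).
Both 27 ≡ 3 and 31 ≡ 3 (mod 4), so reciprocity gives (27/31) = -(31/27). Reduce: 31 ≡ 4 (mod 27). Now have -(4/27).
Factor out 2: 4 = 2^2. Since 27 ≡ 3 (mod 8), (2/27) = -1, and (2/27)^2 = +1. Now have -(1/27).
(1/27) = 1. Collecting the sign factors: -1.
Second factor (87/89):
89 ≡ 1 (mod 4), so quadratic reciprocity gives (87/89) = (89/87). Reduce: 89 ≡ 2 (mod 87). Now have (2/87).
Factor out 2: 2 = 2. Since 87 ≡ 7 (mod 8), (2/87) = +1. Now have (1/87).
(1/87) = 1. Collecting the sign factors: 1.
Product: (-1)·(1) = -1.

-1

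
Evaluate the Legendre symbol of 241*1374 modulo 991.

-1

By multiplicativity, (241·1374 / 991) = (241 / 991)·(1374 / 991).
First factor (241 / 991):
(241 / 991)
  = (991 / 241)    [QR: 241 ≡ 1 mod 4, sign kept]
  = (27 / 241)    [991 ≡ 27 mod 241]
  = (241 / 27)    [QR: 241 ≡ 1 mod 4, sign kept]
  = (25 / 27)    [241 ≡ 25 mod 27]
  = (27 / 25)    [QR: 25 ≡ 1 mod 4, sign kept]
  = (2 / 25)    [27 ≡ 2 mod 25]
  = (1 / 25)    [25 ≡ 1 mod 8 ⇒ (2 / 25) = +1]
  = 1    [(1 / 25) = 1]
Second factor (1374 / 991):
(1374 / 991)
  = (383 / 991)    [1374 ≡ 383 mod 991]
  = -(991 / 383)    [QR: both ≡ 3 mod 4, sign flips]
  = -(225 / 383)    [991 ≡ 225 mod 383]
  = -(383 / 225)    [QR: 225 ≡ 1 mod 4, sign kept]
  = -(158 / 225)    [383 ≡ 158 mod 225]
  = -(79 / 225)    [225 ≡ 1 mod 8 ⇒ (2 / 225) = +1]
  = -(225 / 79)    [QR: 225 ≡ 1 mod 4, sign kept]
  = -(67 / 79)    [225 ≡ 67 mod 79]
  = (79 / 67)    [QR: both ≡ 3 mod 4, sign flips]
  = (12 / 67)    [79 ≡ 12 mod 67]
  = (3 / 67)    [67 ≡ 3 mod 8 ⇒ (2 / 67)^2 = +1]
  = -(67 / 3)    [QR: both ≡ 3 mod 4, sign flips]
  = -(1 / 3)    [67 ≡ 1 mod 3]
  = -1    [(1 / 3) = 1]
Product: (1)·(-1) = -1.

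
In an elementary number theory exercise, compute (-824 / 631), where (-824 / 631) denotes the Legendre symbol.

Reduce the numerator: -824 ≡ 438 (mod 631), so (-824 / 631) = (438 / 631).
Factor out 2: 438 = 2·219. Since 631 ≡ 7 (mod 8), (2 / 631) = +1. Now have (219 / 631).
Both 219 ≡ 3 and 631 ≡ 3 (mod 4), so reciprocity gives (219 / 631) = -(631 / 219). Reduce: 631 ≡ 193 (mod 219). Now have -(193 / 219).
193 ≡ 1 (mod 4), so quadratic reciprocity gives (193 / 219) = (219 / 193). Reduce: 219 ≡ 26 (mod 193). Now have -(26 / 193).
Factor out 2: 26 = 2·13. Since 193 ≡ 1 (mod 8), (2 / 193) = +1. Now have -(13 / 193).
13 ≡ 1 (mod 4), so quadratic reciprocity gives (13 / 193) = (193 / 13). Reduce: 193 ≡ 11 (mod 13). Now have -(11 / 13).
13 ≡ 1 (mod 4), so quadratic reciprocity gives (11 / 13) = (13 / 11). Reduce: 13 ≡ 2 (mod 11). Now have -(2 / 11).
Factor out 2: 2 = 2. Since 11 ≡ 3 (mod 8), (2 / 11) = -1. Now have (1 / 11).
(1 / 11) = 1. Collecting the sign factors: 1.

1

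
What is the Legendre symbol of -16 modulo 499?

(-16 / 499)
  = (483 / 499)    [-16 ≡ 483 mod 499]
  = -(499 / 483)    [QR: both ≡ 3 mod 4, sign flips]
  = -(16 / 483)    [499 ≡ 16 mod 483]
  = -(1 / 483)    [483 ≡ 3 mod 8 ⇒ (2 / 483)^4 = +1]
  = -1    [(1 / 483) = 1]

-1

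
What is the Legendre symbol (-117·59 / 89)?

By multiplicativity, (-117·59 / 89) = (-117 / 89)·(59 / 89).
First factor (-117 / 89):
(-117 / 89)
  = (61 / 89)    [-117 ≡ 61 mod 89]
  = (89 / 61)    [QR: 61 ≡ 1 mod 4, sign kept]
  = (28 / 61)    [89 ≡ 28 mod 61]
  = (7 / 61)    [61 ≡ 5 mod 8 ⇒ (2 / 61)^2 = +1]
  = (61 / 7)    [QR: 61 ≡ 1 mod 4, sign kept]
  = (5 / 7)    [61 ≡ 5 mod 7]
  = (7 / 5)    [QR: 5 ≡ 1 mod 4, sign kept]
  = (2 / 5)    [7 ≡ 2 mod 5]
  = -(1 / 5)    [5 ≡ 5 mod 8 ⇒ (2 / 5) = -1]
  = -1    [(1 / 5) = 1]
Second factor (59 / 89):
(59 / 89)
  = (89 / 59)    [QR: 89 ≡ 1 mod 4, sign kept]
  = (30 / 59)    [89 ≡ 30 mod 59]
  = -(15 / 59)    [59 ≡ 3 mod 8 ⇒ (2 / 59) = -1]
  = (59 / 15)    [QR: both ≡ 3 mod 4, sign flips]
  = (14 / 15)    [59 ≡ 14 mod 15]
  = (7 / 15)    [15 ≡ 7 mod 8 ⇒ (2 / 15) = +1]
  = -(15 / 7)    [QR: both ≡ 3 mod 4, sign flips]
  = -(1 / 7)    [15 ≡ 1 mod 7]
  = -1    [(1 / 7) = 1]
Product: (-1)·(-1) = 1.

1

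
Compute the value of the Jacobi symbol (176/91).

-1

(176/91)
  = (85/91)    [176 ≡ 85 mod 91]
  = (91/85)    [QR: 85 ≡ 1 mod 4, sign kept]
  = (6/85)    [91 ≡ 6 mod 85]
  = -(3/85)    [85 ≡ 5 mod 8 ⇒ (2/85) = -1]
  = -(85/3)    [QR: 85 ≡ 1 mod 4, sign kept]
  = -(1/3)    [85 ≡ 1 mod 3]
  = -1    [(1/3) = 1]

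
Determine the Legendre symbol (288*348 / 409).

-1

By multiplicativity, (288·348 / 409) = (288 / 409)·(348 / 409).
First factor (288 / 409):
Factor out 2: 288 = 2^5·9. Since 409 ≡ 1 (mod 8), (2 / 409) = +1, and (2 / 409)^5 = +1. Now have (9 / 409).
9 ≡ 1 (mod 4), so quadratic reciprocity gives (9 / 409) = (409 / 9). Reduce: 409 ≡ 4 (mod 9). Now have (4 / 9).
Factor out 2: 4 = 2^2. Since 9 ≡ 1 (mod 8), (2 / 9) = +1, and (2 / 9)^2 = +1. Now have (1 / 9).
(1 / 9) = 1. Collecting the sign factors: 1.
Second factor (348 / 409):
Factor out 2: 348 = 2^2·87. Since 409 ≡ 1 (mod 8), (2 / 409) = +1, and (2 / 409)^2 = +1. Now have (87 / 409).
409 ≡ 1 (mod 4), so quadratic reciprocity gives (87 / 409) = (409 / 87). Reduce: 409 ≡ 61 (mod 87). Now have (61 / 87).
61 ≡ 1 (mod 4), so quadratic reciprocity gives (61 / 87) = (87 / 61). Reduce: 87 ≡ 26 (mod 61). Now have (26 / 61).
Factor out 2: 26 = 2·13. Since 61 ≡ 5 (mod 8), (2 / 61) = -1. Now have -(13 / 61).
13 ≡ 1 (mod 4), so quadratic reciprocity gives (13 / 61) = (61 / 13). Reduce: 61 ≡ 9 (mod 13). Now have -(9 / 13).
9 ≡ 1 (mod 4), so quadratic reciprocity gives (9 / 13) = (13 / 9). Reduce: 13 ≡ 4 (mod 9). Now have -(4 / 9).
Factor out 2: 4 = 2^2. Since 9 ≡ 1 (mod 8), (2 / 9) = +1, and (2 / 9)^2 = +1. Now have -(1 / 9).
(1 / 9) = 1. Collecting the sign factors: -1.
Product: (1)·(-1) = -1.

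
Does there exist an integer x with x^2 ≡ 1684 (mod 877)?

yes

(1684/877)
  = (807/877)    [1684 ≡ 807 mod 877]
  = (877/807)    [QR: 877 ≡ 1 mod 4, sign kept]
  = (70/807)    [877 ≡ 70 mod 807]
  = (35/807)    [807 ≡ 7 mod 8 ⇒ (2/807) = +1]
  = -(807/35)    [QR: both ≡ 3 mod 4, sign flips]
  = -(2/35)    [807 ≡ 2 mod 35]
  = (1/35)    [35 ≡ 3 mod 8 ⇒ (2/35) = -1]
  = 1    [(1/35) = 1]
The Legendre symbol is 1, so x^2 ≡ 1684 (mod 877) has solution.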